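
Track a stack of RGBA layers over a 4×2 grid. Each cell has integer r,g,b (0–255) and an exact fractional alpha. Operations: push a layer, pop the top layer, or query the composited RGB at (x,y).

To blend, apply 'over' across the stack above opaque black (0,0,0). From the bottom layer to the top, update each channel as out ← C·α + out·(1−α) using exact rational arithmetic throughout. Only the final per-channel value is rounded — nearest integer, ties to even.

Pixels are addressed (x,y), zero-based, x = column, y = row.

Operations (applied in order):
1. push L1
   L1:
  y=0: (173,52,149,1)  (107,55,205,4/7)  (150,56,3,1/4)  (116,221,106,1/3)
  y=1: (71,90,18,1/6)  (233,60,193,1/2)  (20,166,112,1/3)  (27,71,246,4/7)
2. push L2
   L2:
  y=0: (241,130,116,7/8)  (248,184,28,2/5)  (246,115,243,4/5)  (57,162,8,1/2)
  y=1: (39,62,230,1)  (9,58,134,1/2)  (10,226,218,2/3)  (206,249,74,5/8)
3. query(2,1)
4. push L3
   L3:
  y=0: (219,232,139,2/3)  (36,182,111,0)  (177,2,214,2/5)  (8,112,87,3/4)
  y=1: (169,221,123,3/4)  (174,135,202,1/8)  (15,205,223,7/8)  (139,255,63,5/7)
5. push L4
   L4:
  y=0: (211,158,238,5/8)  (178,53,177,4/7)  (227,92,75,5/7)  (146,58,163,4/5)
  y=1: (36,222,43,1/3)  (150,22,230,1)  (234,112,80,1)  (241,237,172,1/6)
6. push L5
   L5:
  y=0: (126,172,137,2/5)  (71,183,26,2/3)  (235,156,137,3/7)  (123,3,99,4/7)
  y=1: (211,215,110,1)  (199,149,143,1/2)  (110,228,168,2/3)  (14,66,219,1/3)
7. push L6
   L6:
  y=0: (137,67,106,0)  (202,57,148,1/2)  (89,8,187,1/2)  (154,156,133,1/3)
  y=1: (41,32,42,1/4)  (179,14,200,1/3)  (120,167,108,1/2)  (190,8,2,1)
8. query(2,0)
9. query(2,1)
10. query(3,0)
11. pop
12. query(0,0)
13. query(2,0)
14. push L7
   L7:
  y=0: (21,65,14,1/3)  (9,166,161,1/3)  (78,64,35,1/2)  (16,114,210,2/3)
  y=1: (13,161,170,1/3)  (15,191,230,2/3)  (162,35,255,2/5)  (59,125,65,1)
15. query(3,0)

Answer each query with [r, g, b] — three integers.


(2,1) stack=L1,L2; from [0,0,0]:
after L1 α=1/3: [20/3, 166/3, 112/3]
after L2 α=2/3: [80/9, 1522/9, 1420/9]
= [9, 169, 158]

(2,0) stack=L1,L2,L3,L4,L5,L6; from [0,0,0]:
+L1 (α=1/4) → [75/2, 14, 3/4]
+L2 (α=4/5) → [2043/10, 474/5, 3891/20]
+L3 (α=2/5) → [9669/50, 1442/25, 20233/100]
+L4 (α=5/7) → [38044/175, 14384/175, 5569/50]
+L5 (α=3/7) → [275551/1225, 139436/1225, 3059/25]
+L6 (α=1/2) → [192288/1225, 74618/1225, 3867/25]
→ [157, 61, 155]

query (2,1) [L1,L2,L3,L4,L5,L6] — begin 0,0,0
after L1 α=1/3: [20/3, 166/3, 112/3]
after L2 α=2/3: [80/9, 1522/9, 1420/9]
after L3 α=7/8: [1025/72, 14437/72, 15469/72]
after L4 α=1: [234, 112, 80]
after L5 α=2/3: [454/3, 568/3, 416/3]
after L6 α=1/2: [407/3, 1069/6, 370/3]
= [136, 178, 123]

(3,0) stack=L1,L2,L3,L4,L5,L6; from [0,0,0]:
L1 α=1/3: [116/3, 221/3, 106/3]
L2 α=1/2: [287/6, 707/6, 65/3]
L3 α=3/4: [431/24, 2723/24, 212/3]
L4 α=4/5: [14447/120, 8291/120, 2168/15]
L5 α=4/7: [34127/280, 1253/40, 4148/35]
L6 α=1/3: [55687/420, 4373/60, 4317/35]
rounded: [133, 73, 123]

(0,0) stack=L1,L2,L3,L4,L5; from [0,0,0]:
+L1 (α=1) → [173, 52, 149]
+L2 (α=7/8) → [465/2, 481/4, 961/8]
+L3 (α=2/3) → [447/2, 779/4, 3185/24]
+L4 (α=5/8) → [3451/16, 5497/32, 12705/64]
+L5 (α=2/5) → [2877/16, 27499/160, 55651/320]
= [180, 172, 174]

query (2,0) [L1,L2,L3,L4,L5] — begin 0,0,0
after L1 α=1/4: [75/2, 14, 3/4]
after L2 α=4/5: [2043/10, 474/5, 3891/20]
after L3 α=2/5: [9669/50, 1442/25, 20233/100]
after L4 α=5/7: [38044/175, 14384/175, 5569/50]
after L5 α=3/7: [275551/1225, 139436/1225, 3059/25]
rounded: [225, 114, 122]

(3,0) stack=L1,L2,L3,L4,L5,L7; from [0,0,0]:
after L1 α=1/3: [116/3, 221/3, 106/3]
after L2 α=1/2: [287/6, 707/6, 65/3]
after L3 α=3/4: [431/24, 2723/24, 212/3]
after L4 α=4/5: [14447/120, 8291/120, 2168/15]
after L5 α=4/7: [34127/280, 1253/40, 4148/35]
after L7 α=2/3: [43087/840, 10373/120, 18848/105]
= [51, 86, 180]


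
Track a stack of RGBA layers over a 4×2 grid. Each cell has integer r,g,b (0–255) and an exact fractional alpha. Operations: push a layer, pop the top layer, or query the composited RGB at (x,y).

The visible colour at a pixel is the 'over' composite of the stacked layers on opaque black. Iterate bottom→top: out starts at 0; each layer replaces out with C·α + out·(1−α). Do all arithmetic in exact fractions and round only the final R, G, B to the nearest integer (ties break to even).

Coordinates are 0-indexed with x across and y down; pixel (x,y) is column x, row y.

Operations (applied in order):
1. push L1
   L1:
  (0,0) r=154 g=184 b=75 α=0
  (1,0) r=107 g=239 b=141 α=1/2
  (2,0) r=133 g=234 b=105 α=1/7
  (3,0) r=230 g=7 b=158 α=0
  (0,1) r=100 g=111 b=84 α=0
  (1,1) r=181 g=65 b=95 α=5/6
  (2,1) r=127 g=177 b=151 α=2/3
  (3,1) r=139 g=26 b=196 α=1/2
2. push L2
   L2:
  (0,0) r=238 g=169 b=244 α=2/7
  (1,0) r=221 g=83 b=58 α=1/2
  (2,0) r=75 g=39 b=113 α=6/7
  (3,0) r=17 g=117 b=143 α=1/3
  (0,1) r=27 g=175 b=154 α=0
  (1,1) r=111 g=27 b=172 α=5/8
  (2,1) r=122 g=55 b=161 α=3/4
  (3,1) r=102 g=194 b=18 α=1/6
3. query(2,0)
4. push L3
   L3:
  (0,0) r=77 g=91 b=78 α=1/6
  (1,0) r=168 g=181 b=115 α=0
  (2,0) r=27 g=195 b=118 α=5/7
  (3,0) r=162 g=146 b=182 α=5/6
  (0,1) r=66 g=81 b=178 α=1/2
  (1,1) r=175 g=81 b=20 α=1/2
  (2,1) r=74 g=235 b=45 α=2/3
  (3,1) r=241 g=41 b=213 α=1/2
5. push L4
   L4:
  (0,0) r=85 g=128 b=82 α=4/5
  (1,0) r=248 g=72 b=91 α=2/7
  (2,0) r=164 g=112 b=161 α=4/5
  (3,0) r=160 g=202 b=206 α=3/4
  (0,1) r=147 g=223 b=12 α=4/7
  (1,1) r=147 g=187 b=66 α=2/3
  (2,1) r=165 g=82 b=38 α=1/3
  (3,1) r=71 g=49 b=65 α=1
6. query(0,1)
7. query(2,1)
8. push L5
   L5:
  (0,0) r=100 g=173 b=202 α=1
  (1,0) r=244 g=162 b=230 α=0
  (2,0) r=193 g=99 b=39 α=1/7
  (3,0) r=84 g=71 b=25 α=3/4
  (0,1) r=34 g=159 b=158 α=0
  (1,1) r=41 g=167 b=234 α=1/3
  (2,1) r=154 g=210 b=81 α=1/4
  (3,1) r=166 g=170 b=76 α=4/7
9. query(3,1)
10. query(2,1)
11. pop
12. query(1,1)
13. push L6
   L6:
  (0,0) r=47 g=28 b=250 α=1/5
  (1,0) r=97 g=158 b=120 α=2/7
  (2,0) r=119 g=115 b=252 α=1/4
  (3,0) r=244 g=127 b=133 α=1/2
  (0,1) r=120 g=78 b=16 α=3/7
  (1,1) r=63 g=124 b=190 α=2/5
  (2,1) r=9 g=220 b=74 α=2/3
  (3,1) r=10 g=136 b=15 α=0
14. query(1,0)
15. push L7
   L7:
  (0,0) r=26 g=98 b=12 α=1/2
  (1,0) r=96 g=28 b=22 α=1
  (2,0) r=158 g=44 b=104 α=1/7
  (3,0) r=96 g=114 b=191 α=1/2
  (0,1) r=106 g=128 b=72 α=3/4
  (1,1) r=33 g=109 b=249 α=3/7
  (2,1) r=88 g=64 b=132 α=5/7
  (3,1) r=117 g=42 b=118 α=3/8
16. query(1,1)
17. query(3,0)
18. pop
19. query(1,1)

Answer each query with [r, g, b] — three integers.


at x=2,y=0 over L1,L2:
after L1 α=1/7: [19, 234/7, 15]
after L2 α=6/7: [67, 1872/49, 99]
→ [67, 38, 99]

query (0,1) [L1,L2,L3,L4] — begin 0,0,0
after L1 α=0: [0, 0, 0]
after L2 α=0: [0, 0, 0]
after L3 α=1/2: [33, 81/2, 89]
after L4 α=4/7: [687/7, 2027/14, 45]
→ [98, 145, 45]

query (2,1) [L1,L2,L3,L4] — begin 0,0,0
+L1 (α=2/3) → [254/3, 118, 302/3]
+L2 (α=3/4) → [338/3, 283/4, 1751/12]
+L3 (α=2/3) → [782/9, 721/4, 2831/36]
+L4 (α=1/3) → [3049/27, 295/2, 3515/54]
rounded: [113, 148, 65]

query (3,1) [L1,L2,L3,L4,L5] — begin 0,0,0
after L1 α=1/2: [139/2, 13, 98]
after L2 α=1/6: [899/12, 259/6, 254/3]
after L3 α=1/2: [3791/24, 505/12, 893/6]
after L4 α=1: [71, 49, 65]
after L5 α=4/7: [877/7, 827/7, 499/7]
→ [125, 118, 71]

query (2,1) [L1,L2,L3,L4,L5] — begin 0,0,0
+L1 (α=2/3) → [254/3, 118, 302/3]
+L2 (α=3/4) → [338/3, 283/4, 1751/12]
+L3 (α=2/3) → [782/9, 721/4, 2831/36]
+L4 (α=1/3) → [3049/27, 295/2, 3515/54]
+L5 (α=1/4) → [4435/36, 1305/8, 4973/72]
→ [123, 163, 69]

(1,1) stack=L1,L2,L3,L4; from [0,0,0]:
+L1 (α=5/6) → [905/6, 325/6, 475/6]
+L2 (α=5/8) → [2015/16, 595/16, 2195/16]
+L3 (α=1/2) → [4815/32, 1891/32, 2515/32]
+L4 (α=2/3) → [4741/32, 13859/96, 6739/96]
→ [148, 144, 70]

(1,0) stack=L1,L2,L3,L4,L6; from [0,0,0]:
+L1 (α=1/2) → [107/2, 239/2, 141/2]
+L2 (α=1/2) → [549/4, 405/4, 257/4]
+L3 (α=0) → [549/4, 405/4, 257/4]
+L4 (α=2/7) → [4729/28, 2601/28, 2013/28]
+L6 (α=2/7) → [29077/196, 21853/196, 16785/196]
= [148, 111, 86]

at x=1,y=1 over L1,L2,L3,L4,L6,L7:
L1 α=5/6: [905/6, 325/6, 475/6]
L2 α=5/8: [2015/16, 595/16, 2195/16]
L3 α=1/2: [4815/32, 1891/32, 2515/32]
L4 α=2/3: [4741/32, 13859/96, 6739/96]
L6 α=2/5: [3651/32, 4359/32, 18899/160]
L7 α=3/7: [4443/56, 6975/56, 48779/280]
rounded: [79, 125, 174]

query (3,0) [L1,L2,L3,L4,L6,L7] — begin 0,0,0
after L1 α=0: [0, 0, 0]
after L2 α=1/3: [17/3, 39, 143/3]
after L3 α=5/6: [2447/18, 769/6, 2873/18]
after L4 α=3/4: [11087/72, 4405/24, 13997/72]
after L6 α=1/2: [28655/144, 7453/48, 23573/144]
after L7 α=1/2: [42479/288, 12925/96, 51077/288]
rounded: [147, 135, 177]

query (1,1) [L1,L2,L3,L4,L6] — begin 0,0,0
+L1 (α=5/6) → [905/6, 325/6, 475/6]
+L2 (α=5/8) → [2015/16, 595/16, 2195/16]
+L3 (α=1/2) → [4815/32, 1891/32, 2515/32]
+L4 (α=2/3) → [4741/32, 13859/96, 6739/96]
+L6 (α=2/5) → [3651/32, 4359/32, 18899/160]
= [114, 136, 118]


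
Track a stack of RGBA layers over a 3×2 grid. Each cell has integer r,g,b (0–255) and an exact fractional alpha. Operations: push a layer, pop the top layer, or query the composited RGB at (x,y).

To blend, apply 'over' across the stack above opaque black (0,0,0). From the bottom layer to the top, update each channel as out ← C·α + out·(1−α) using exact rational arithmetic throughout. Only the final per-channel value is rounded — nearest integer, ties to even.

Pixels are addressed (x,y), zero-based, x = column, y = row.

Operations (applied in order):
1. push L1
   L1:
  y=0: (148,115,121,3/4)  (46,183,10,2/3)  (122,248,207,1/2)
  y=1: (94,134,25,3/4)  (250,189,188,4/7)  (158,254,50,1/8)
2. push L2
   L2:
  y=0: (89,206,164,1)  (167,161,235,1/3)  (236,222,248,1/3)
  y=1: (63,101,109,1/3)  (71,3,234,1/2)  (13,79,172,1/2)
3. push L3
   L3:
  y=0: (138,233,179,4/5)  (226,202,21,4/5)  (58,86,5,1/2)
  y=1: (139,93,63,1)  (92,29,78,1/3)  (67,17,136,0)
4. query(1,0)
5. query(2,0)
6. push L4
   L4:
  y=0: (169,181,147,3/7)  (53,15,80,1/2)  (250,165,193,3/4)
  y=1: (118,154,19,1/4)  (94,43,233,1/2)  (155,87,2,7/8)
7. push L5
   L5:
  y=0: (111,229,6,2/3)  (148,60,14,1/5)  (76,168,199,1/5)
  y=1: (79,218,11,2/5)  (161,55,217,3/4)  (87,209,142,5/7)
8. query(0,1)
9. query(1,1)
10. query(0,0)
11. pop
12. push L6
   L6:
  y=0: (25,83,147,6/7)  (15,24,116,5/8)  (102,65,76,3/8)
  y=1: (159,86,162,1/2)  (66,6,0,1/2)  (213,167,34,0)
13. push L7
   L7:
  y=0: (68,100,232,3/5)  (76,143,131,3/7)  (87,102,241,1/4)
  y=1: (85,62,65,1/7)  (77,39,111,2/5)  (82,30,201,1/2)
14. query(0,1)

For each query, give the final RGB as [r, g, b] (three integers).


(1,0) stack=L1,L2,L3; from [0,0,0]:
L1 α=2/3: [92/3, 122, 20/3]
L2 α=1/3: [685/9, 135, 745/9]
L3 α=4/5: [8821/45, 943/5, 1501/45]
= [196, 189, 33]

at x=2,y=0 over L1,L2,L3:
L1 α=1/2: [61, 124, 207/2]
L2 α=1/3: [358/3, 470/3, 455/3]
L3 α=1/2: [266/3, 364/3, 235/3]
→ [89, 121, 78]

(0,1) stack=L1,L2,L3,L4,L5; from [0,0,0]:
+L1 (α=3/4) → [141/2, 201/2, 75/4]
+L2 (α=1/3) → [68, 302/3, 293/6]
+L3 (α=1) → [139, 93, 63]
+L4 (α=1/4) → [535/4, 433/4, 52]
+L5 (α=2/5) → [2237/20, 3043/20, 178/5]
→ [112, 152, 36]

query (1,1) [L1,L2,L3,L4,L5] — begin 0,0,0
L1 α=4/7: [1000/7, 108, 752/7]
L2 α=1/2: [1497/14, 111/2, 1195/7]
L3 α=1/3: [2141/21, 140/3, 2936/21]
L4 α=1/2: [4115/42, 269/6, 7829/42]
L5 α=3/4: [24401/168, 1259/24, 35171/168]
→ [145, 52, 209]

at x=0,y=0 over L1,L2,L3,L4,L5:
after L1 α=3/4: [111, 345/4, 363/4]
after L2 α=1: [89, 206, 164]
after L3 α=4/5: [641/5, 1138/5, 176]
after L4 α=3/7: [5099/35, 7267/35, 1145/7]
after L5 α=2/3: [12869/105, 23297/105, 1229/21]
rounded: [123, 222, 59]

(0,1) stack=L1,L2,L3,L4,L6,L7; from [0,0,0]:
+L1 (α=3/4) → [141/2, 201/2, 75/4]
+L2 (α=1/3) → [68, 302/3, 293/6]
+L3 (α=1) → [139, 93, 63]
+L4 (α=1/4) → [535/4, 433/4, 52]
+L6 (α=1/2) → [1171/8, 777/8, 107]
+L7 (α=1/7) → [3853/28, 2579/28, 101]
→ [138, 92, 101]


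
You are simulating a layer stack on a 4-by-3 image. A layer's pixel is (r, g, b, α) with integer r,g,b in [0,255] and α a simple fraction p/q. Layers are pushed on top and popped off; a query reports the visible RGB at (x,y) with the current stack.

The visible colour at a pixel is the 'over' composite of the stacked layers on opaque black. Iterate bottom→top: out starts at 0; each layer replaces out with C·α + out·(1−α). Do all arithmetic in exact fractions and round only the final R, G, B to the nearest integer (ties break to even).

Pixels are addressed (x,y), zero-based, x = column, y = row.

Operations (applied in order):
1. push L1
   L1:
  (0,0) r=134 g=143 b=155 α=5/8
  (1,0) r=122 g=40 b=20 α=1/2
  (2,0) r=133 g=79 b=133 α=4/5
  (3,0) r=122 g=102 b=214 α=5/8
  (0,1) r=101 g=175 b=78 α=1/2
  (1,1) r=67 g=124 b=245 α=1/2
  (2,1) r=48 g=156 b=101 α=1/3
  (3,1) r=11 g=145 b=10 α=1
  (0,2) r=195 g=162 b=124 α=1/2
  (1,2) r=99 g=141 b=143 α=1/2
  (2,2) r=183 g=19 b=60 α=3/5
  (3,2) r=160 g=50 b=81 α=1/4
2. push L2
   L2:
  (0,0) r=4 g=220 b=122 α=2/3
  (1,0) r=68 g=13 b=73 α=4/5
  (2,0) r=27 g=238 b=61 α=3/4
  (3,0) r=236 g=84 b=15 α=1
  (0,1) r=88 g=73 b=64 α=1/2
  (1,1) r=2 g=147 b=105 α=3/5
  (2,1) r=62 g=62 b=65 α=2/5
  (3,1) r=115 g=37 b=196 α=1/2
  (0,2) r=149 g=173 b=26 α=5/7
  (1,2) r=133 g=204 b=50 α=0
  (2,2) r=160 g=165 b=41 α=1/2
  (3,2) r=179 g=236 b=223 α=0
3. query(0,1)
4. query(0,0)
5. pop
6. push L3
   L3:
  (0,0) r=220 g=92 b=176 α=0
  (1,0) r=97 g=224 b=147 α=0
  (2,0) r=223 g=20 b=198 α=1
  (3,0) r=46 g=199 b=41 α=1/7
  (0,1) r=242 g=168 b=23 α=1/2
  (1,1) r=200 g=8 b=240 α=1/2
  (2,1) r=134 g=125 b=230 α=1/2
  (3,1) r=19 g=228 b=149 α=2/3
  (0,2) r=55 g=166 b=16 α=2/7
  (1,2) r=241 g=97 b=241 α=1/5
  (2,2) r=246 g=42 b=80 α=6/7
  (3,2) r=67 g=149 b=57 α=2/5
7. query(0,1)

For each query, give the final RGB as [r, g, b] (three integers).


at x=0,y=1 over L1,L2:
L1 α=1/2: [101/2, 175/2, 39]
L2 α=1/2: [277/4, 321/4, 103/2]
= [69, 80, 52]

(0,0) stack=L1,L2; from [0,0,0]:
after L1 α=5/8: [335/4, 715/8, 775/8]
after L2 α=2/3: [367/12, 4235/24, 909/8]
rounded: [31, 176, 114]

query (0,1) [L1,L3] — begin 0,0,0
L1 α=1/2: [101/2, 175/2, 39]
L3 α=1/2: [585/4, 511/4, 31]
= [146, 128, 31]


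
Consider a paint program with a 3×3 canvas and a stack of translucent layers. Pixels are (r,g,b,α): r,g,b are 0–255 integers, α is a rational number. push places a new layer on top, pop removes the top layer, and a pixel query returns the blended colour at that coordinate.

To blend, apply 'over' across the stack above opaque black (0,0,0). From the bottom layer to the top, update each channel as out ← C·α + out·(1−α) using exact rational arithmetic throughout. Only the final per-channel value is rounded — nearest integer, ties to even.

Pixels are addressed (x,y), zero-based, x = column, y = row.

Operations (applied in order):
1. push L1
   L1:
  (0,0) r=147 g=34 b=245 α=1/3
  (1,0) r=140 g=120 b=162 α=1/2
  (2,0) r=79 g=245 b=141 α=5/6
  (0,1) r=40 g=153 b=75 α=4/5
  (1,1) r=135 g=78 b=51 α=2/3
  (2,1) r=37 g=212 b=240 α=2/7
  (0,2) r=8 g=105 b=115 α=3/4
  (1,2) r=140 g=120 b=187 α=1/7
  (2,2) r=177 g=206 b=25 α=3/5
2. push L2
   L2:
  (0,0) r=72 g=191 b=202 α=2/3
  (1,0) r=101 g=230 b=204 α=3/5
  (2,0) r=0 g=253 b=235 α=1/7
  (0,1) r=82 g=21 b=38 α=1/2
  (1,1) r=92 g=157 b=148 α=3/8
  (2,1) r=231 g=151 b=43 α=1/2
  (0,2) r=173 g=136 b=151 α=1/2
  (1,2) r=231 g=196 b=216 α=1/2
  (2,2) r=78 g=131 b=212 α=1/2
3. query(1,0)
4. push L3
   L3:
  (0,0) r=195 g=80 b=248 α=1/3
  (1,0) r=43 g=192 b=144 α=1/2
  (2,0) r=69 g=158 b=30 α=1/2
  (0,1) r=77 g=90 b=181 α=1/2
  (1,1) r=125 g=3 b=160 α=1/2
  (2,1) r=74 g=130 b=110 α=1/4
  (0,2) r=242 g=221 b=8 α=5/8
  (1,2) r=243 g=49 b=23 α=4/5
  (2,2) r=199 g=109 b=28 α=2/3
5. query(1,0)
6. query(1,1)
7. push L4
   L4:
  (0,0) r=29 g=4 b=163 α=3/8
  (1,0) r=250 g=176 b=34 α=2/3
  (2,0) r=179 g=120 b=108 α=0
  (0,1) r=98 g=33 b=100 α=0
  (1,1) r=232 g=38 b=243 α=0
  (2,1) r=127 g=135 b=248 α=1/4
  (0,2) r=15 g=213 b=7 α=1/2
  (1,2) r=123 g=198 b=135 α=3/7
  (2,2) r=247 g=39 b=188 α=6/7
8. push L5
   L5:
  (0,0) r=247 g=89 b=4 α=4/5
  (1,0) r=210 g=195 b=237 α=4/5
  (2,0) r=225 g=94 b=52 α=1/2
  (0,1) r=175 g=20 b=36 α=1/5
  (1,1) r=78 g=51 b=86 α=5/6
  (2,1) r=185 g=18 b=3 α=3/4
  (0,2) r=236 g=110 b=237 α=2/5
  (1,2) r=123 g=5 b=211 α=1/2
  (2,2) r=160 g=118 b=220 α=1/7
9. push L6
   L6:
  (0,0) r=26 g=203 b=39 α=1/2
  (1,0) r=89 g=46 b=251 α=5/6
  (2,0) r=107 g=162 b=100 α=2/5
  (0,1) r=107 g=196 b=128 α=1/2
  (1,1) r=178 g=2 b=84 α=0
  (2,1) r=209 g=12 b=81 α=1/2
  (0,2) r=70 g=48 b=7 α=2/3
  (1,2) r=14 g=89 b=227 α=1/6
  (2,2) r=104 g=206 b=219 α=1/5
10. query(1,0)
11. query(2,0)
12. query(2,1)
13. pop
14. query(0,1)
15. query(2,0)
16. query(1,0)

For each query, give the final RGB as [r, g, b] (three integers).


at x=1,y=0 over L1,L2:
after L1 α=1/2: [70, 60, 81]
after L2 α=3/5: [443/5, 162, 774/5]
rounded: [89, 162, 155]

at x=1,y=0 over L1,L2,L3:
L1 α=1/2: [70, 60, 81]
L2 α=3/5: [443/5, 162, 774/5]
L3 α=1/2: [329/5, 177, 747/5]
rounded: [66, 177, 149]

(1,1) stack=L1,L2,L3; from [0,0,0]:
+L1 (α=2/3) → [90, 52, 34]
+L2 (α=3/8) → [363/4, 731/8, 307/4]
+L3 (α=1/2) → [863/8, 755/16, 947/8]
= [108, 47, 118]

at x=1,y=0 over L1,L2,L3,L4,L5,L6:
+L1 (α=1/2) → [70, 60, 81]
+L2 (α=3/5) → [443/5, 162, 774/5]
+L3 (α=1/2) → [329/5, 177, 747/5]
+L4 (α=2/3) → [943/5, 529/3, 1087/15]
+L5 (α=4/5) → [5143/25, 2869/15, 15307/75]
+L6 (α=5/6) → [8134/75, 6319/90, 54716/225]
→ [108, 70, 243]

(2,0) stack=L1,L2,L3,L4,L5,L6; from [0,0,0]:
after L1 α=5/6: [395/6, 1225/6, 235/2]
after L2 α=1/7: [395/7, 1478/7, 940/7]
after L3 α=1/2: [439/7, 1292/7, 575/7]
after L4 α=0: [439/7, 1292/7, 575/7]
after L5 α=1/2: [1007/7, 975/7, 939/14]
after L6 α=2/5: [4519/35, 5193/35, 5617/70]
= [129, 148, 80]

at x=2,y=1 over L1,L2,L3,L4,L5,L6:
L1 α=2/7: [74/7, 424/7, 480/7]
L2 α=1/2: [1691/14, 1481/14, 781/14]
L3 α=1/4: [6109/56, 6263/56, 3883/56]
L4 α=1/4: [25439/224, 26349/224, 25537/224]
L5 α=3/4: [149759/896, 38445/896, 27553/896]
L6 α=1/2: [337023/1792, 49197/1792, 100129/1792]
= [188, 27, 56]

(0,1) stack=L1,L2,L3,L4,L5; from [0,0,0]:
L1 α=4/5: [32, 612/5, 60]
L2 α=1/2: [57, 717/10, 49]
L3 α=1/2: [67, 1617/20, 115]
L4 α=0: [67, 1617/20, 115]
L5 α=1/5: [443/5, 1717/25, 496/5]
→ [89, 69, 99]

(2,0) stack=L1,L2,L3,L4,L5; from [0,0,0]:
after L1 α=5/6: [395/6, 1225/6, 235/2]
after L2 α=1/7: [395/7, 1478/7, 940/7]
after L3 α=1/2: [439/7, 1292/7, 575/7]
after L4 α=0: [439/7, 1292/7, 575/7]
after L5 α=1/2: [1007/7, 975/7, 939/14]
rounded: [144, 139, 67]

at x=1,y=0 over L1,L2,L3,L4,L5:
+L1 (α=1/2) → [70, 60, 81]
+L2 (α=3/5) → [443/5, 162, 774/5]
+L3 (α=1/2) → [329/5, 177, 747/5]
+L4 (α=2/3) → [943/5, 529/3, 1087/15]
+L5 (α=4/5) → [5143/25, 2869/15, 15307/75]
= [206, 191, 204]


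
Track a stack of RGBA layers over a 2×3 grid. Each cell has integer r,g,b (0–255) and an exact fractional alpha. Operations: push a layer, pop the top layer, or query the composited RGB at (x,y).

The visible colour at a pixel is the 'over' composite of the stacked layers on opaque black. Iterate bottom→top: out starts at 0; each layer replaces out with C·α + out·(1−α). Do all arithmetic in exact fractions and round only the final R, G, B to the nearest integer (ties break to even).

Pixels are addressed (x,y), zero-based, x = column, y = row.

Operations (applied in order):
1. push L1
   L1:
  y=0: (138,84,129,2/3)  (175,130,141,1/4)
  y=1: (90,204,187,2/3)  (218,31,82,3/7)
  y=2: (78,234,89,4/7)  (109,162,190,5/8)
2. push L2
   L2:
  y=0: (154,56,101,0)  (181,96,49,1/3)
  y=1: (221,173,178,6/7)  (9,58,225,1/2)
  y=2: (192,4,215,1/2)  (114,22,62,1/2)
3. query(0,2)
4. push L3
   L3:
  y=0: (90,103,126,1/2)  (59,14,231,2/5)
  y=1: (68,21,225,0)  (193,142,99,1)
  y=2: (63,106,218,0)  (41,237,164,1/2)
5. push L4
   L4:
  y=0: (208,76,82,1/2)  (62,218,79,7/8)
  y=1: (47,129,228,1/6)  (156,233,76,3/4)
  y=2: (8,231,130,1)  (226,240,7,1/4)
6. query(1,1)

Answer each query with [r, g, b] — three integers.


query (0,2) [L1,L2] — begin 0,0,0
after L1 α=4/7: [312/7, 936/7, 356/7]
after L2 α=1/2: [828/7, 482/7, 1861/14]
→ [118, 69, 133]

at x=1,y=1 over L1,L2,L3,L4:
after L1 α=3/7: [654/7, 93/7, 246/7]
after L2 α=1/2: [717/14, 499/14, 1821/14]
after L3 α=1: [193, 142, 99]
after L4 α=3/4: [661/4, 841/4, 327/4]
= [165, 210, 82]


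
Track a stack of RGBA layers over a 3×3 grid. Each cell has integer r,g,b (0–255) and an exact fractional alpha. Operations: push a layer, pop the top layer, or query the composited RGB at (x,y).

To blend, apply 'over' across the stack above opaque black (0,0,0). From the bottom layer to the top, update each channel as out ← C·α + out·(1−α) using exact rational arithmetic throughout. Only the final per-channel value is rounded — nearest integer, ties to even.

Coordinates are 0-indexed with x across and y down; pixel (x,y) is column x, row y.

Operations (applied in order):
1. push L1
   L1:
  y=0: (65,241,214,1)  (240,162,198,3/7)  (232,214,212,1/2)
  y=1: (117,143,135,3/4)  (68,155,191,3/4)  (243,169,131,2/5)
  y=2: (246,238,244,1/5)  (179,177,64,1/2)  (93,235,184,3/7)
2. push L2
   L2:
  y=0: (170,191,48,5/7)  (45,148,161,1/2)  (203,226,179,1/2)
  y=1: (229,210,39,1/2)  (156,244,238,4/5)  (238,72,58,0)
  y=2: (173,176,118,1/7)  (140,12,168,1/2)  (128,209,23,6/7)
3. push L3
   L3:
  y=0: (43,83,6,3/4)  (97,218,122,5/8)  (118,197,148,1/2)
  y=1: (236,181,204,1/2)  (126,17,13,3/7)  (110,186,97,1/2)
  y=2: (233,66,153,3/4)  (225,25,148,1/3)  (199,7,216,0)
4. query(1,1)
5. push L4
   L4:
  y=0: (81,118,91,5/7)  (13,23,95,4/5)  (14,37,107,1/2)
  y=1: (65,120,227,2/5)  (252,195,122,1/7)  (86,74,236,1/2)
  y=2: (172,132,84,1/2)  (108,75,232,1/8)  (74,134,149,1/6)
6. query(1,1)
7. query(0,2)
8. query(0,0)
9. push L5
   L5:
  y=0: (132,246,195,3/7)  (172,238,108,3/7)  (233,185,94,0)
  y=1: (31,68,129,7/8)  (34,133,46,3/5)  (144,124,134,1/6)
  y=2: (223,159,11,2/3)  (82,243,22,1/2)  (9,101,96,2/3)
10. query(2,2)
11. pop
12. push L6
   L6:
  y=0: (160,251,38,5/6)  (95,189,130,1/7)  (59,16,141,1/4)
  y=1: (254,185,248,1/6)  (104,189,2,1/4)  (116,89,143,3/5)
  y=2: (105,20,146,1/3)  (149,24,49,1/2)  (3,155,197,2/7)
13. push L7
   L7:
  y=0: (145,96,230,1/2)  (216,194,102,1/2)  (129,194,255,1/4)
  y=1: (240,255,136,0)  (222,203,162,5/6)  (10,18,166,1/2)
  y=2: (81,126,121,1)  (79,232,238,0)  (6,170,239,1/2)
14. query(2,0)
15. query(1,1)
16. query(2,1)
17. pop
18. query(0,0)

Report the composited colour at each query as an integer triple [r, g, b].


(1,1) stack=L1,L2,L3; from [0,0,0]:
L1 α=3/4: [51, 465/4, 573/4]
L2 α=4/5: [135, 4369/20, 4381/20]
L3 α=3/7: [918/7, 4624/35, 4576/35]
→ [131, 132, 131]

(1,1) stack=L1,L2,L3,L4; from [0,0,0]:
+L1 (α=3/4) → [51, 465/4, 573/4]
+L2 (α=4/5) → [135, 4369/20, 4381/20]
+L3 (α=3/7) → [918/7, 4624/35, 4576/35]
+L4 (α=1/7) → [7272/49, 34569/245, 31726/245]
= [148, 141, 129]

at x=0,y=2 over L1,L2,L3,L4:
+L1 (α=1/5) → [246/5, 238/5, 244/5]
+L2 (α=1/7) → [2341/35, 2308/35, 2054/35]
+L3 (α=3/4) → [13403/70, 4619/70, 18119/140]
+L4 (α=1/2) → [25443/140, 13859/140, 29879/280]
= [182, 99, 107]

(0,0) stack=L1,L2,L3,L4; from [0,0,0]:
L1 α=1: [65, 241, 214]
L2 α=5/7: [140, 1437/7, 668/7]
L3 α=3/4: [269/4, 795/7, 397/14]
L4 α=5/7: [1079/14, 5720/49, 3582/49]
→ [77, 117, 73]

query (2,2) [L1,L2,L3,L4,L5] — begin 0,0,0
after L1 α=3/7: [279/7, 705/7, 552/7]
after L2 α=6/7: [5655/49, 9483/49, 1518/49]
after L3 α=0: [5655/49, 9483/49, 1518/49]
after L4 α=1/6: [31901/294, 53981/294, 14891/294]
after L5 α=2/3: [37193/882, 113369/882, 71339/882]
rounded: [42, 129, 81]

query (2,0) [L1,L2,L3,L4,L6,L7] — begin 0,0,0
L1 α=1/2: [116, 107, 106]
L2 α=1/2: [319/2, 333/2, 285/2]
L3 α=1/2: [555/4, 727/4, 581/4]
L4 α=1/2: [611/8, 875/8, 1009/8]
L6 α=1/4: [2305/32, 2753/32, 4155/32]
L7 α=1/4: [11043/128, 14467/128, 20625/128]
= [86, 113, 161]

at x=1,y=1 over L1,L2,L3,L4,L6,L7:
after L1 α=3/4: [51, 465/4, 573/4]
after L2 α=4/5: [135, 4369/20, 4381/20]
after L3 α=3/7: [918/7, 4624/35, 4576/35]
after L4 α=1/7: [7272/49, 34569/245, 31726/245]
after L6 α=1/4: [6728/49, 37503/245, 23917/245]
after L7 α=5/6: [30559/147, 143089/735, 222367/1470]
= [208, 195, 151]

(2,1) stack=L1,L2,L3,L4,L6,L7; from [0,0,0]:
after L1 α=2/5: [486/5, 338/5, 262/5]
after L2 α=0: [486/5, 338/5, 262/5]
after L3 α=1/2: [518/5, 634/5, 747/10]
after L4 α=1/2: [474/5, 502/5, 3107/20]
after L6 α=3/5: [2688/25, 2339/25, 7397/50]
after L7 α=1/2: [1469/25, 2789/50, 15697/100]
= [59, 56, 157]

at x=0,y=0 over L1,L2,L3,L4,L6:
L1 α=1: [65, 241, 214]
L2 α=5/7: [140, 1437/7, 668/7]
L3 α=3/4: [269/4, 795/7, 397/14]
L4 α=5/7: [1079/14, 5720/49, 3582/49]
L6 α=5/6: [4093/28, 22405/98, 6446/147]
rounded: [146, 229, 44]


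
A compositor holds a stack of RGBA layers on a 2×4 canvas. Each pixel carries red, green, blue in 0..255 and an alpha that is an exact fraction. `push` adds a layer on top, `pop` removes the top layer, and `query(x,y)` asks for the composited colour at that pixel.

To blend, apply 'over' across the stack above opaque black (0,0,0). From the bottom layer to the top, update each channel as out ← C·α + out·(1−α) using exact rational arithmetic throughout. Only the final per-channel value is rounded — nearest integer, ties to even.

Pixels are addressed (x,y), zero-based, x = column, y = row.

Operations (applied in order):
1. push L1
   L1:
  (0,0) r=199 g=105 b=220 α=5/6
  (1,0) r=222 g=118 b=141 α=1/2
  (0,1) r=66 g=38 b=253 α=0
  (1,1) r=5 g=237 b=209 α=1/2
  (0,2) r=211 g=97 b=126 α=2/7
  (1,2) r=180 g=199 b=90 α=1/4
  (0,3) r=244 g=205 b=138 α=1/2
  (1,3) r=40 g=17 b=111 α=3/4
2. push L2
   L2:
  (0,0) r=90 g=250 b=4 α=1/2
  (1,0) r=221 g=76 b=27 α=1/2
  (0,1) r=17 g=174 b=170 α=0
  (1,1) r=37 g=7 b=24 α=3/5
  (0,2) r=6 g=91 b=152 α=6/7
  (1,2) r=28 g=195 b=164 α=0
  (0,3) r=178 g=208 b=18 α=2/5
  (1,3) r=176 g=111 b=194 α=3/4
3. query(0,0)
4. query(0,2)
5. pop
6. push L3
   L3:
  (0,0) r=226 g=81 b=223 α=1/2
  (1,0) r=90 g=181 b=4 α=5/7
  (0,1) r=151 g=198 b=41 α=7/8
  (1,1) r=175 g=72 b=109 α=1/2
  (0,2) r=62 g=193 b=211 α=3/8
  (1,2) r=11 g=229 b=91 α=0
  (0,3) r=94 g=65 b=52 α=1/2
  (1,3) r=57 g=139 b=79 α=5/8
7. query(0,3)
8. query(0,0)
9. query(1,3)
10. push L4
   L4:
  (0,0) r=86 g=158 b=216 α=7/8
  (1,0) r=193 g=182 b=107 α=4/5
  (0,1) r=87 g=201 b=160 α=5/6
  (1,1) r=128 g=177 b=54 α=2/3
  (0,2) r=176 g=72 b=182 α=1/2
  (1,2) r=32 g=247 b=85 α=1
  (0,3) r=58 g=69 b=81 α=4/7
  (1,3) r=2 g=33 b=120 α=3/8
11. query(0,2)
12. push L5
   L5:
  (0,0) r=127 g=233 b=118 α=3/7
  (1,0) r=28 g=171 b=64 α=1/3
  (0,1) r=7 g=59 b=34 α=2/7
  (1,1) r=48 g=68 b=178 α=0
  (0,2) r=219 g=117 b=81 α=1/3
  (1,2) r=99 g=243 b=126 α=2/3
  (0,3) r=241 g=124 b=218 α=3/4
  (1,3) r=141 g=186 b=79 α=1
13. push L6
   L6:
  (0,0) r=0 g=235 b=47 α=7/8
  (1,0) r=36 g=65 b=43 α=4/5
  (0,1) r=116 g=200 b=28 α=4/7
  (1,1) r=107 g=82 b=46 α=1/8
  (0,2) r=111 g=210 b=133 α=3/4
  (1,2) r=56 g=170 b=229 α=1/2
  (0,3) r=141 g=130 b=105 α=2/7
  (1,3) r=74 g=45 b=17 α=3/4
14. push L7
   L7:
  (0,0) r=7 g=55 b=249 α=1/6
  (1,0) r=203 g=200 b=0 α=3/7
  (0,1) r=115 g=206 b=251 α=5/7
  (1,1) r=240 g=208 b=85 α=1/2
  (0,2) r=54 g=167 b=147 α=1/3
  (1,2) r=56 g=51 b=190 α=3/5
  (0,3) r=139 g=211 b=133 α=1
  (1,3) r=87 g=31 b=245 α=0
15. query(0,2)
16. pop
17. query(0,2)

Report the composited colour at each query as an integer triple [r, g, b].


query (0,0) [L1,L2] — begin 0,0,0
after L1 α=5/6: [995/6, 175/2, 550/3]
after L2 α=1/2: [1535/12, 675/4, 281/3]
→ [128, 169, 94]

at x=0,y=2 over L1,L2:
after L1 α=2/7: [422/7, 194/7, 36]
after L2 α=6/7: [674/49, 4016/49, 948/7]
→ [14, 82, 135]

(0,3) stack=L1,L3; from [0,0,0]:
+L1 (α=1/2) → [122, 205/2, 69]
+L3 (α=1/2) → [108, 335/4, 121/2]
= [108, 84, 60]

at x=0,y=0 over L1,L3:
L1 α=5/6: [995/6, 175/2, 550/3]
L3 α=1/2: [2351/12, 337/4, 1219/6]
rounded: [196, 84, 203]

at x=1,y=3 over L1,L3:
+L1 (α=3/4) → [30, 51/4, 333/4]
+L3 (α=5/8) → [375/8, 2933/32, 2579/32]
rounded: [47, 92, 81]

(0,2) stack=L1,L3,L4; from [0,0,0]:
L1 α=2/7: [422/7, 194/7, 36]
L3 α=3/8: [853/14, 5023/56, 813/8]
L4 α=1/2: [3317/28, 9055/112, 2269/16]
→ [118, 81, 142]

query (0,2) [L1,L3,L4,L5,L6,L7] — begin 0,0,0
after L1 α=2/7: [422/7, 194/7, 36]
after L3 α=3/8: [853/14, 5023/56, 813/8]
after L4 α=1/2: [3317/28, 9055/112, 2269/16]
after L5 α=1/3: [6383/42, 15607/168, 2917/24]
after L6 α=3/4: [20369/168, 121447/672, 12493/96]
after L7 α=1/3: [24905/252, 177559/1008, 19549/144]
rounded: [99, 176, 136]

query (0,2) [L1,L3,L4,L5,L6] — begin 0,0,0
+L1 (α=2/7) → [422/7, 194/7, 36]
+L3 (α=3/8) → [853/14, 5023/56, 813/8]
+L4 (α=1/2) → [3317/28, 9055/112, 2269/16]
+L5 (α=1/3) → [6383/42, 15607/168, 2917/24]
+L6 (α=3/4) → [20369/168, 121447/672, 12493/96]
rounded: [121, 181, 130]


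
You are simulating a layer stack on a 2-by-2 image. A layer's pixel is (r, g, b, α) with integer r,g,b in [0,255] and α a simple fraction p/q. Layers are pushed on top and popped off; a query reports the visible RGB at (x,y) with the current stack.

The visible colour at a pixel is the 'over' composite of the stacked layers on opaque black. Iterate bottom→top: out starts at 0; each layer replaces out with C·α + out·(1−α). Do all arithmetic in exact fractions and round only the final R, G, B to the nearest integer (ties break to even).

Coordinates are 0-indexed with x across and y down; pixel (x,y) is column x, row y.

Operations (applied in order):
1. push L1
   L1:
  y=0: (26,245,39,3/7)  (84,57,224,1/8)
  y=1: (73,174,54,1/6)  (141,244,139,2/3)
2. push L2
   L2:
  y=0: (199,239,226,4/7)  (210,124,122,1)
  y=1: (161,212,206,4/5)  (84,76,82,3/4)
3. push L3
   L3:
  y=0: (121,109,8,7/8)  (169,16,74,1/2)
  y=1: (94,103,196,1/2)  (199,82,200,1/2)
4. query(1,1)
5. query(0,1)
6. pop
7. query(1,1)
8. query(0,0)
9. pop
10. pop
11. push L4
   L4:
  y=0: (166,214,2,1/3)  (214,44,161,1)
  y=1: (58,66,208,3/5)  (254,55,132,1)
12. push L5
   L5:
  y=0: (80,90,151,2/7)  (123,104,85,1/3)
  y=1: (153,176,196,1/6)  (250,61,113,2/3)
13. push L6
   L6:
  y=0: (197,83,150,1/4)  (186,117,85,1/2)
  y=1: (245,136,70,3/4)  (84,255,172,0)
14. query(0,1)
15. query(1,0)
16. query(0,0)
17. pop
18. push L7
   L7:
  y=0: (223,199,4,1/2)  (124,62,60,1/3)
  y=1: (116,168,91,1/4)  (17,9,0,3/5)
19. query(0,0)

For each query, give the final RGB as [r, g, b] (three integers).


(1,1) stack=L1,L2,L3; from [0,0,0]:
+L1 (α=2/3) → [94, 488/3, 278/3]
+L2 (α=3/4) → [173/2, 293/3, 254/3]
+L3 (α=1/2) → [571/4, 539/6, 427/3]
rounded: [143, 90, 142]

query (0,1) [L1,L2,L3] — begin 0,0,0
+L1 (α=1/6) → [73/6, 29, 9]
+L2 (α=4/5) → [3937/30, 877/5, 833/5]
+L3 (α=1/2) → [6757/60, 696/5, 1813/10]
= [113, 139, 181]

at x=1,y=1 over L1,L2:
+L1 (α=2/3) → [94, 488/3, 278/3]
+L2 (α=3/4) → [173/2, 293/3, 254/3]
= [86, 98, 85]

(0,0) stack=L1,L2; from [0,0,0]:
+L1 (α=3/7) → [78/7, 105, 117/7]
+L2 (α=4/7) → [5806/49, 1271/7, 6679/49]
= [118, 182, 136]

at x=0,y=1 over L4,L5,L6:
after L4 α=3/5: [174/5, 198/5, 624/5]
after L5 α=1/6: [109/2, 187/3, 410/3]
after L6 α=3/4: [1579/8, 1411/12, 260/3]
rounded: [197, 118, 87]

(1,0) stack=L4,L5,L6; from [0,0,0]:
after L4 α=1: [214, 44, 161]
after L5 α=1/3: [551/3, 64, 407/3]
after L6 α=1/2: [1109/6, 181/2, 331/3]
→ [185, 90, 110]

query (0,0) [L4,L5,L6] — begin 0,0,0
L4 α=1/3: [166/3, 214/3, 2/3]
L5 α=2/7: [1310/21, 230/3, 916/21]
L6 α=1/4: [2689/28, 313/4, 983/14]
rounded: [96, 78, 70]

query (0,0) [L4,L5,L7] — begin 0,0,0
after L4 α=1/3: [166/3, 214/3, 2/3]
after L5 α=2/7: [1310/21, 230/3, 916/21]
after L7 α=1/2: [5993/42, 827/6, 500/21]
= [143, 138, 24]


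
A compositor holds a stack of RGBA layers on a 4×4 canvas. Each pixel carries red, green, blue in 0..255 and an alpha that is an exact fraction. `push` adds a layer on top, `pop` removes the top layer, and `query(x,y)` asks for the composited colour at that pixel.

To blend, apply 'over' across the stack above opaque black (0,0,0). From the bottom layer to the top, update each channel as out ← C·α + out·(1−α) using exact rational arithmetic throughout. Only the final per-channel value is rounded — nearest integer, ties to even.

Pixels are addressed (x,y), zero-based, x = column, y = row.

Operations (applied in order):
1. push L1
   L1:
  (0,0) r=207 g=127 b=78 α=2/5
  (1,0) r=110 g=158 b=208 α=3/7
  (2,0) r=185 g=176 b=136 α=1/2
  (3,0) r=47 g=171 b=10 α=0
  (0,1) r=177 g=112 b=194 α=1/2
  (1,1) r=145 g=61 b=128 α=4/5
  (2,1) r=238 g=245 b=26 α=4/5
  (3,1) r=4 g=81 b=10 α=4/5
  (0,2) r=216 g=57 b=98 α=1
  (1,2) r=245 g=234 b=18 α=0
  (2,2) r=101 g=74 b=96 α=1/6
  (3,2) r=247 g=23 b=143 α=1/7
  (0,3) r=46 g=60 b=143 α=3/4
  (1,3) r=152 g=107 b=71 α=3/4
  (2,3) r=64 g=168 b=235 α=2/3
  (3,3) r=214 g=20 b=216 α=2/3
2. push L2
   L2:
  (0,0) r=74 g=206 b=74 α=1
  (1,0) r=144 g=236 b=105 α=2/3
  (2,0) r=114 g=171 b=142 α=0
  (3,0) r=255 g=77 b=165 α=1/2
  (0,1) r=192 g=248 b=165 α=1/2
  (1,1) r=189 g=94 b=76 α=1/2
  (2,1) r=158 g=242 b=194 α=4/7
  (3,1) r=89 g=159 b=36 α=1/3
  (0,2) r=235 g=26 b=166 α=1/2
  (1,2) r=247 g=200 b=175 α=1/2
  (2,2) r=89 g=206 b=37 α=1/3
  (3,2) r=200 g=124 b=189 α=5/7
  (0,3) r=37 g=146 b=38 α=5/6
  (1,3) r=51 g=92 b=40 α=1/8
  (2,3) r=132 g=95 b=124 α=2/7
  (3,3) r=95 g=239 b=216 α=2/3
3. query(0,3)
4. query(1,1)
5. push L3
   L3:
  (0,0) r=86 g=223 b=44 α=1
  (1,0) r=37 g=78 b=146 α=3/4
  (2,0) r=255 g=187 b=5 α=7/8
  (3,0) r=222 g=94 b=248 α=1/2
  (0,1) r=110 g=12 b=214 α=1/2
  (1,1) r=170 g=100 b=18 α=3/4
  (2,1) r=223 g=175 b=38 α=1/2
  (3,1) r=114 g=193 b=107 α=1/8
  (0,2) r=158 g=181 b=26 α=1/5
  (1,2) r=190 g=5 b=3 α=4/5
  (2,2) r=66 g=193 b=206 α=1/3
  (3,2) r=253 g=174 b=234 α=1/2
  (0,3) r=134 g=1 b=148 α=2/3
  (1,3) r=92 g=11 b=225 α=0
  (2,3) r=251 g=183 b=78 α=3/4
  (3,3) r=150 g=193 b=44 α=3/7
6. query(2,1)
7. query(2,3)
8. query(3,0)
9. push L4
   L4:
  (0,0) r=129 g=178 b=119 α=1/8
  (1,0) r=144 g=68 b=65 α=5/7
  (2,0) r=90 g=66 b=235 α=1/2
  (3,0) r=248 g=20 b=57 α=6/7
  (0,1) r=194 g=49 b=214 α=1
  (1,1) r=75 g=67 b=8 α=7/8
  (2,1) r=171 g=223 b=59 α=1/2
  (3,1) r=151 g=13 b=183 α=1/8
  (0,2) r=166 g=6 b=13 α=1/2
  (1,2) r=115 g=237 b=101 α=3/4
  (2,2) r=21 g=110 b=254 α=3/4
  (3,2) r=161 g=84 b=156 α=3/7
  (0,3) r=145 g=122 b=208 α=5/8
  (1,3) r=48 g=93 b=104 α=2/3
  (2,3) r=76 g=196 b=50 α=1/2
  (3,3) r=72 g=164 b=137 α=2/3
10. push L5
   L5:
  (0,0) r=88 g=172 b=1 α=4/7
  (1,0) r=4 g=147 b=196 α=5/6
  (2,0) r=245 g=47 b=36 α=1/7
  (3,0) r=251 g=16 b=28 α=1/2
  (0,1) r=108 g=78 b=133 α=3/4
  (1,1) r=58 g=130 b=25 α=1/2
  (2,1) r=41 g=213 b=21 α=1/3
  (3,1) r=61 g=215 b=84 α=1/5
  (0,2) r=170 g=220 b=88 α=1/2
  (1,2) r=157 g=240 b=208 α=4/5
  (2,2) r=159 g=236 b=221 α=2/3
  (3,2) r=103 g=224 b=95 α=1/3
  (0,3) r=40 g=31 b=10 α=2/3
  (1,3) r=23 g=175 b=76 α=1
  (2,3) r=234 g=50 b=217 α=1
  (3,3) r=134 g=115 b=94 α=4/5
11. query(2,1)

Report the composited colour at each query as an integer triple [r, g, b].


(0,3) stack=L1,L2; from [0,0,0]:
after L1 α=3/4: [69/2, 45, 429/4]
after L2 α=5/6: [439/12, 775/6, 1189/24]
= [37, 129, 50]

at x=1,y=1 over L1,L2:
after L1 α=4/5: [116, 244/5, 512/5]
after L2 α=1/2: [305/2, 357/5, 446/5]
→ [152, 71, 89]

at x=2,y=1 over L1,L2,L3:
L1 α=4/5: [952/5, 196, 104/5]
L2 α=4/7: [6016/35, 1556/7, 4192/35]
L3 α=1/2: [13821/70, 2781/14, 2761/35]
= [197, 199, 79]

at x=2,y=3 over L1,L2,L3:
+L1 (α=2/3) → [128/3, 112, 470/3]
+L2 (α=2/7) → [1432/21, 750/7, 442/3]
+L3 (α=3/4) → [17245/84, 4593/28, 286/3]
→ [205, 164, 95]

at x=3,y=0 over L1,L2,L3:
L1 α=0: [0, 0, 0]
L2 α=1/2: [255/2, 77/2, 165/2]
L3 α=1/2: [699/4, 265/4, 661/4]
→ [175, 66, 165]

at x=2,y=1 over L1,L2,L3,L4,L5:
+L1 (α=4/5) → [952/5, 196, 104/5]
+L2 (α=4/7) → [6016/35, 1556/7, 4192/35]
+L3 (α=1/2) → [13821/70, 2781/14, 2761/35]
+L4 (α=1/2) → [25791/140, 5903/28, 2413/35]
+L5 (α=1/3) → [28661/210, 8885/42, 5561/105]
→ [136, 212, 53]


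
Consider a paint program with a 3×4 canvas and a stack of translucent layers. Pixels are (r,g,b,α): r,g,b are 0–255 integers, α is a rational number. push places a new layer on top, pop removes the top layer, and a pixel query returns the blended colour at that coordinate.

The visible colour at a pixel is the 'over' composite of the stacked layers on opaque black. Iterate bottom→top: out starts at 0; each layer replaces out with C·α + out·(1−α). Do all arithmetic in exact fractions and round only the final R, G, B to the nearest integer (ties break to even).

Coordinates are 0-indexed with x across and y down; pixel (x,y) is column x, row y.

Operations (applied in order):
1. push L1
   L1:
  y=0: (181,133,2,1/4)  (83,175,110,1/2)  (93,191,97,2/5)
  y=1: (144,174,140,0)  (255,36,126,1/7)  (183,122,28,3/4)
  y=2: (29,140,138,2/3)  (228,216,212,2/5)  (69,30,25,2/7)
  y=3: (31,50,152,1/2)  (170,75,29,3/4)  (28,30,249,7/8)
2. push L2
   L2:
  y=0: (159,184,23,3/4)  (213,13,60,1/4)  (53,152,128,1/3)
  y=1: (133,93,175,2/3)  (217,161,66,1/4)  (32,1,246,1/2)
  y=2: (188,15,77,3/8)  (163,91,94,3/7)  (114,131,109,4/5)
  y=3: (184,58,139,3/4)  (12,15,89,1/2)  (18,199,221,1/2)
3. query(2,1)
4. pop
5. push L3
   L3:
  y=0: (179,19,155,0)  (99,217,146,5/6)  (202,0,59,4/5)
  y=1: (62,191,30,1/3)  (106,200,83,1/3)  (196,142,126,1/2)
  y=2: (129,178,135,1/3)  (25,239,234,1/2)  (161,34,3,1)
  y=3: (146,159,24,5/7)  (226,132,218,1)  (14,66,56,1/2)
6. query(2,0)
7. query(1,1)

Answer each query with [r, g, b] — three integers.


query (2,1) [L1,L2] — begin 0,0,0
after L1 α=3/4: [549/4, 183/2, 21]
after L2 α=1/2: [677/8, 185/4, 267/2]
rounded: [85, 46, 134]

query (2,0) [L1,L3] — begin 0,0,0
+L1 (α=2/5) → [186/5, 382/5, 194/5]
+L3 (α=4/5) → [4226/25, 382/25, 1374/25]
= [169, 15, 55]

at x=1,y=1 over L1,L3:
L1 α=1/7: [255/7, 36/7, 18]
L3 α=1/3: [1252/21, 1472/21, 119/3]
= [60, 70, 40]


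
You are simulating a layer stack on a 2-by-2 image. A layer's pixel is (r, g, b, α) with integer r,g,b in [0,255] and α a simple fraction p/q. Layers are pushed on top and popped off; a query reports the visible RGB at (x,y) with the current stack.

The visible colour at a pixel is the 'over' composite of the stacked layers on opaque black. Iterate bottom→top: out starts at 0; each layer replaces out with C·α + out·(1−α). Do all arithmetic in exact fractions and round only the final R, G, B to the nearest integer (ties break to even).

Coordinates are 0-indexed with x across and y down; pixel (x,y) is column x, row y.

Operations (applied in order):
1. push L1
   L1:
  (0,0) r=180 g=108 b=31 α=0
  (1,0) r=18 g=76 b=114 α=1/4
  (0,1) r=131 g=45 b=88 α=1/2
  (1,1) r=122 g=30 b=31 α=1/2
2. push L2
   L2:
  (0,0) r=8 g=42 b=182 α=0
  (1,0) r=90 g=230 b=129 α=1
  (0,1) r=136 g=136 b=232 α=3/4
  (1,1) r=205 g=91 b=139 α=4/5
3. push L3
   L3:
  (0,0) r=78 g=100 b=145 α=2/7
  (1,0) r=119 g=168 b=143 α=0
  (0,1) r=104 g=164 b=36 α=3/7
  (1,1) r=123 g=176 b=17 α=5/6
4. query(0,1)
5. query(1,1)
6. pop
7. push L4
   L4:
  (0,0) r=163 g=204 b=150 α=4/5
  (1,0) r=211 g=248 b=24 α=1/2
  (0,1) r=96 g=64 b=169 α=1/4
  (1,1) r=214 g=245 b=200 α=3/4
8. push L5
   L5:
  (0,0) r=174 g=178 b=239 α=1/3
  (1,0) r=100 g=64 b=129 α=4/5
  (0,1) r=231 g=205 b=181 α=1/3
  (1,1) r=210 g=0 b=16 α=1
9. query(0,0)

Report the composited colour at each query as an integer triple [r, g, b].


query (0,1) [L1,L2,L3] — begin 0,0,0
after L1 α=1/2: [131/2, 45/2, 44]
after L2 α=3/4: [947/8, 861/8, 185]
after L3 α=3/7: [1571/14, 1845/14, 848/7]
rounded: [112, 132, 121]

at x=1,y=1 over L1,L2,L3:
L1 α=1/2: [61, 15, 31/2]
L2 α=4/5: [881/5, 379/5, 1143/10]
L3 α=5/6: [1978/15, 1593/10, 1993/60]
→ [132, 159, 33]

at x=0,y=0 over L1,L2,L4,L5:
L1 α=0: [0, 0, 0]
L2 α=0: [0, 0, 0]
L4 α=4/5: [652/5, 816/5, 120]
L5 α=1/3: [2174/15, 2522/15, 479/3]
→ [145, 168, 160]


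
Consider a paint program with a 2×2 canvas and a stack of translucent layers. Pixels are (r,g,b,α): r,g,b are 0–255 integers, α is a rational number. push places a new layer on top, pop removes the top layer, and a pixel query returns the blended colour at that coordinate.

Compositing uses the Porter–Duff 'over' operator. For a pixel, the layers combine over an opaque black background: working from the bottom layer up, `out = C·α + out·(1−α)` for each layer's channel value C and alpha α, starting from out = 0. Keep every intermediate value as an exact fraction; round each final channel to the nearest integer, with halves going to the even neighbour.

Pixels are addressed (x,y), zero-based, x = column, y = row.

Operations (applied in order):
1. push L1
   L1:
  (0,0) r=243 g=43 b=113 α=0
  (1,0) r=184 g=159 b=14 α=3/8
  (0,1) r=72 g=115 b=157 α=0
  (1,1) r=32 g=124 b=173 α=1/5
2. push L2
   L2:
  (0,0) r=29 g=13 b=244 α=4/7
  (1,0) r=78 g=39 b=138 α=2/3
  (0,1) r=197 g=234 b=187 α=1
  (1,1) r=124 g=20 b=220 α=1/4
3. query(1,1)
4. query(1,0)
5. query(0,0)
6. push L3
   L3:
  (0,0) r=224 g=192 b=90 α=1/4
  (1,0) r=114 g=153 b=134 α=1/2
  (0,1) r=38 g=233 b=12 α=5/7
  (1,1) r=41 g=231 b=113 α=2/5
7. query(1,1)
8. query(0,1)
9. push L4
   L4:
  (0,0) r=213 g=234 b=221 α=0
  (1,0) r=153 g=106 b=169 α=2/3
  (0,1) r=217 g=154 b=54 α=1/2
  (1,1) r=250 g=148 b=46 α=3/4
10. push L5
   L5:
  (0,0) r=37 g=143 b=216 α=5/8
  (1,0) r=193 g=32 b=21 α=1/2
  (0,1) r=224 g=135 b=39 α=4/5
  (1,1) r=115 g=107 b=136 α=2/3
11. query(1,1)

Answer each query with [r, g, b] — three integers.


query (1,1) [L1,L2] — begin 0,0,0
after L1 α=1/5: [32/5, 124/5, 173/5]
after L2 α=1/4: [179/5, 118/5, 1619/20]
rounded: [36, 24, 81]

at x=1,y=0 over L1,L2:
+L1 (α=3/8) → [69, 477/8, 21/4]
+L2 (α=2/3) → [75, 367/8, 375/4]
= [75, 46, 94]

(0,0) stack=L1,L2; from [0,0,0]:
+L1 (α=0) → [0, 0, 0]
+L2 (α=4/7) → [116/7, 52/7, 976/7]
= [17, 7, 139]

at x=1,y=1 over L1,L2,L3:
+L1 (α=1/5) → [32/5, 124/5, 173/5]
+L2 (α=1/4) → [179/5, 118/5, 1619/20]
+L3 (α=2/5) → [947/25, 2664/25, 9377/100]
= [38, 107, 94]

at x=0,y=1 over L1,L2,L3:
after L1 α=0: [0, 0, 0]
after L2 α=1: [197, 234, 187]
after L3 α=5/7: [584/7, 1633/7, 62]
rounded: [83, 233, 62]

query (1,1) [L1,L2,L3,L4,L5] — begin 0,0,0
after L1 α=1/5: [32/5, 124/5, 173/5]
after L2 α=1/4: [179/5, 118/5, 1619/20]
after L3 α=2/5: [947/25, 2664/25, 9377/100]
after L4 α=3/4: [19697/100, 3441/25, 23177/400]
after L5 α=2/3: [42697/300, 8791/75, 131977/1200]
→ [142, 117, 110]
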